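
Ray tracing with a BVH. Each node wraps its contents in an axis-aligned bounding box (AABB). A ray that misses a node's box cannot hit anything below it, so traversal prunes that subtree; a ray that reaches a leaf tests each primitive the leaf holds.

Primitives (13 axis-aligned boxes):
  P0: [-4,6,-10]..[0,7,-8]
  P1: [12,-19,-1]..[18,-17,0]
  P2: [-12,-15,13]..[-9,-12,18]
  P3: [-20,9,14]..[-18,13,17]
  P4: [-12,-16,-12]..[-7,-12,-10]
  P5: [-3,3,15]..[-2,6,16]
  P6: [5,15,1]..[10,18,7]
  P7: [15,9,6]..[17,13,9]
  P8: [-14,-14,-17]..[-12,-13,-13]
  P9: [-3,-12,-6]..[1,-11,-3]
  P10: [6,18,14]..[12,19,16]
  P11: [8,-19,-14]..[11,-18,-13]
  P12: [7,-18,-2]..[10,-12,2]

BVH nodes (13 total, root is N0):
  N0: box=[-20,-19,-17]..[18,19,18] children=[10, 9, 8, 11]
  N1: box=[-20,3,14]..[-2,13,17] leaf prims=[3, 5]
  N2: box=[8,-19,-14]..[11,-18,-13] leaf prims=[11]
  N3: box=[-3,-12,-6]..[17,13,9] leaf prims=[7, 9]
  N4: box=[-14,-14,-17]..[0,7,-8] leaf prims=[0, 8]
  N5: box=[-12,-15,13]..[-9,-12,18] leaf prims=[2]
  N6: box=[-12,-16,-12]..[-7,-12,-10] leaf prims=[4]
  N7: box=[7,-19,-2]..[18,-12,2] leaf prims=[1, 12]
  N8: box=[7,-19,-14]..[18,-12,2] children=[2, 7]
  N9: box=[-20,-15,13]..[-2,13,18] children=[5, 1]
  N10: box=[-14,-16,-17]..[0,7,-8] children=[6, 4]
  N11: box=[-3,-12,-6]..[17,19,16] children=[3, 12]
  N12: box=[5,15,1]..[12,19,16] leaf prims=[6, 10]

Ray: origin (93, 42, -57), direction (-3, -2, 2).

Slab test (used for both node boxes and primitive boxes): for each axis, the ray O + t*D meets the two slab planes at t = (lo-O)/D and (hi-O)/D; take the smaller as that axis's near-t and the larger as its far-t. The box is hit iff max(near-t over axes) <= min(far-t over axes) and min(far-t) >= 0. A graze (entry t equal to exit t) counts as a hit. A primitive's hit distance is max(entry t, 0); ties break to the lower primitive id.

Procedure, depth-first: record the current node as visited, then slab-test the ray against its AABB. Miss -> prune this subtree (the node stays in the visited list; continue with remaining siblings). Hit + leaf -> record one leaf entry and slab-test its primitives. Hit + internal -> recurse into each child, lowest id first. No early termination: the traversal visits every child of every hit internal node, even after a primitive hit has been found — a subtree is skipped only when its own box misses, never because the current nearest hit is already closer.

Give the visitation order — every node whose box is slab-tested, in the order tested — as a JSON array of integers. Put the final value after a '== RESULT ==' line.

Trace the traversal:
N0 x:[25,113/3] y:[23/2,61/2] z:[20,75/2] -> hit [25,61/2], descend [8, 9, 10, 11]
  N8 x:[25,86/3] y:[27,61/2] z:[43/2,59/2] -> hit [27,86/3], descend [2, 7]
    N2 x:[82/3,85/3] y:[30,61/2] z:[43/2,22] -> miss, prune
    N7 x:[25,86/3] y:[27,61/2] z:[55/2,59/2] -> hit [55/2,86/3] leaf, test {P1(miss), P12@t=83/3}
  N9 x:[95/3,113/3] y:[29/2,57/2] z:[35,75/2] -> miss, prune
  N10 x:[31,107/3] y:[35/2,29] z:[20,49/2] -> miss, prune
  N11 x:[76/3,32] y:[23/2,27] z:[51/2,73/2] -> hit [51/2,27], descend [3, 12]
    N3 x:[76/3,32] y:[29/2,27] z:[51/2,33] -> hit [51/2,27] leaf, test {P7(miss), P9(miss)}
    N12 x:[27,88/3] y:[23/2,27/2] z:[29,73/2] -> miss, prune

9 AABB tests over nodes [0, 8, 2, 7, 9, 10, 11, 3, 12]; 2 leaves entered; closest P12.

== RESULT ==
[0, 8, 2, 7, 9, 10, 11, 3, 12]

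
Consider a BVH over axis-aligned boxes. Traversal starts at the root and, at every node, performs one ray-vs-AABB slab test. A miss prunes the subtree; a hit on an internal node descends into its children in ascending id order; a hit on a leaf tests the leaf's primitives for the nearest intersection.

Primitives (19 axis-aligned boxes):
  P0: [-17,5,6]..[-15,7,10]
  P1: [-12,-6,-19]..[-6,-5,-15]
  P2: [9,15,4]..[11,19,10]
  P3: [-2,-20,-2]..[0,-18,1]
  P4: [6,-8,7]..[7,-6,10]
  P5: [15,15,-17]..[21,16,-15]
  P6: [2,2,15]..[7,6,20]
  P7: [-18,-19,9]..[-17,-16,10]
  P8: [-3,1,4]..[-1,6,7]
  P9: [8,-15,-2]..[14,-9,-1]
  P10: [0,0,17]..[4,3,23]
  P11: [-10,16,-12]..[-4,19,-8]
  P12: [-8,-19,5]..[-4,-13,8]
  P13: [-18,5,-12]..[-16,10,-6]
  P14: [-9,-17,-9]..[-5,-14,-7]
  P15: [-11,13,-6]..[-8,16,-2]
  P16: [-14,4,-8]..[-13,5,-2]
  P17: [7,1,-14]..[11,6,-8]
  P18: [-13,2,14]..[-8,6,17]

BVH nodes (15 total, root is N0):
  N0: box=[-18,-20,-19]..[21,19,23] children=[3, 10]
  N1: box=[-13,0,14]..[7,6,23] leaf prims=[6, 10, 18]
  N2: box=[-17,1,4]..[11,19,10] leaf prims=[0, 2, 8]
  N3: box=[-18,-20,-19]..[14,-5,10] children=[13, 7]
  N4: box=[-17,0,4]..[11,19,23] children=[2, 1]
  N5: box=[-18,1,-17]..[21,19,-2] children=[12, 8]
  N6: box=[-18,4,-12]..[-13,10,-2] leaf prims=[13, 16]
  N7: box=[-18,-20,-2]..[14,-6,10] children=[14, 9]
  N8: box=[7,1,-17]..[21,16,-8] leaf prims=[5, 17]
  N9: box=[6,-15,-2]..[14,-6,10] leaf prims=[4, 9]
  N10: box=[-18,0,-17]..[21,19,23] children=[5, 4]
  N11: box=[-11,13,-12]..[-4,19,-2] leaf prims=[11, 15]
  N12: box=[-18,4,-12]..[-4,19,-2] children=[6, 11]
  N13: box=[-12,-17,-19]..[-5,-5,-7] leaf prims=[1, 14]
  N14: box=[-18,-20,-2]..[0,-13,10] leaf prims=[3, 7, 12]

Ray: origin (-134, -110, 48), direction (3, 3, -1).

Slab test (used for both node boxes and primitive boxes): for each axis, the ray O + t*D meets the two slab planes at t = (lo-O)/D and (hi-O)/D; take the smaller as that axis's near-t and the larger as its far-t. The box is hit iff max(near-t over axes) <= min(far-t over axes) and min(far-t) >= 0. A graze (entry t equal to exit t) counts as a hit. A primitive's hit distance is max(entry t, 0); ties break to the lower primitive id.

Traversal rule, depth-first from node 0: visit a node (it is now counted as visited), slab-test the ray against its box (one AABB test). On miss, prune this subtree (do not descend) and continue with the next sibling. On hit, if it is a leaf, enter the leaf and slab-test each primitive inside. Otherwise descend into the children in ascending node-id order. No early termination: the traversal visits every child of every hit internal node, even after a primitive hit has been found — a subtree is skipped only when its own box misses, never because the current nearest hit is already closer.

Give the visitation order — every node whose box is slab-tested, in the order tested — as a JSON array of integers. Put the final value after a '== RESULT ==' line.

Traverse from the root:
N0 x:[116/3,155/3] y:[30,43] z:[25,67] -> hit [116/3,43], descend [3, 10]
  N3 x:[116/3,148/3] y:[30,35] z:[38,67] -> miss, prune
  N10 x:[116/3,155/3] y:[110/3,43] z:[25,65] -> hit [116/3,43], descend [4, 5]
    N4 x:[39,145/3] y:[110/3,43] z:[25,44] -> hit [39,43], descend [1, 2]
      N1 x:[121/3,47] y:[110/3,116/3] z:[25,34] -> miss, prune
      N2 x:[39,145/3] y:[37,43] z:[38,44] -> hit [39,43] leaf, test {P0@t=39, P2(miss), P8(miss)}
    N5 x:[116/3,155/3] y:[37,43] z:[50,65] -> miss, prune

order=[0, 3, 10, 4, 1, 2, 5]  |boxes|=7  |leaves|=1  hit=P0

== RESULT ==
[0, 3, 10, 4, 1, 2, 5]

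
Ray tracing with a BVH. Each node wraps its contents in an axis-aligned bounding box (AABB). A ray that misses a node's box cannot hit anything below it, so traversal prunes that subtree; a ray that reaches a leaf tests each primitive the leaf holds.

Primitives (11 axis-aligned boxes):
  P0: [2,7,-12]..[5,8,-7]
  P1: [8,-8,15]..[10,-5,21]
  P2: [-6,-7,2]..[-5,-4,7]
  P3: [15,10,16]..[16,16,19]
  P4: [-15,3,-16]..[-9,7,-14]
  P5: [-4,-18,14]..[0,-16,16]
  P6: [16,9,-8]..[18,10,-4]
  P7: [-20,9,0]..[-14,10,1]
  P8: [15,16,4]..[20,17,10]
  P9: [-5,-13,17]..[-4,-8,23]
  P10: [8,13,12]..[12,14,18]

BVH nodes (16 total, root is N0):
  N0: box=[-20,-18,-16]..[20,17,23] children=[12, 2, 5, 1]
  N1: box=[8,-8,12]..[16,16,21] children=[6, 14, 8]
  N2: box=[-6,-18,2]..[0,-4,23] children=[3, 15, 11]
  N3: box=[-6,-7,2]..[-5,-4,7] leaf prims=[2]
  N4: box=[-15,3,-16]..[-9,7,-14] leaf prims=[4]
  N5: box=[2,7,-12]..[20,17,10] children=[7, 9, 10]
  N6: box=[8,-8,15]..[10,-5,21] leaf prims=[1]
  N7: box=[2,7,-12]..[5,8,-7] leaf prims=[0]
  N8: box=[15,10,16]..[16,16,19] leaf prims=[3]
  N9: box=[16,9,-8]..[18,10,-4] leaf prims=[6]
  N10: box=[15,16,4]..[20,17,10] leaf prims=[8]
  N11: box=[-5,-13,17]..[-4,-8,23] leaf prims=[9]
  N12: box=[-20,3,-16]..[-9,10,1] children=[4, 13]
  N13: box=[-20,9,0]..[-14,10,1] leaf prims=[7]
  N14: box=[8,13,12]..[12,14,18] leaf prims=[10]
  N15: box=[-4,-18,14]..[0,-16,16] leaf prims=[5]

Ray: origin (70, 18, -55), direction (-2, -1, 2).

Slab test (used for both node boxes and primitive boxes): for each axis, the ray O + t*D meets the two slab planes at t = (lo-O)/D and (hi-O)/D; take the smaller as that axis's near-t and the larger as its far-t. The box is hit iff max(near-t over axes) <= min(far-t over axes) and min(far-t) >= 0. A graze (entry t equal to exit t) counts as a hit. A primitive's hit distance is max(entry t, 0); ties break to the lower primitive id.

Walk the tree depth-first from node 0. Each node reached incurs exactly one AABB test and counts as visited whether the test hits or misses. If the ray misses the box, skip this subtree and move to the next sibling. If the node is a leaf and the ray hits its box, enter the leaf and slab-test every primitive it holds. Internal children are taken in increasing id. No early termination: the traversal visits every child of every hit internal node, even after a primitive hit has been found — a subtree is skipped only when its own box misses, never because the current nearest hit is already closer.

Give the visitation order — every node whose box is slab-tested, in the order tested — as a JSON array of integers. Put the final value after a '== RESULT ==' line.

Walk:
N0 x:[25,45] y:[1,36] z:[39/2,39] -> hit [25,36], descend [1, 2, 5, 12]
  N1 x:[27,31] y:[2,26] z:[67/2,38] -> miss, prune
  N2 x:[35,38] y:[22,36] z:[57/2,39] -> hit [35,36], descend [3, 11, 15]
    N3 x:[75/2,38] y:[22,25] z:[57/2,31] -> miss, prune
    N11 x:[37,75/2] y:[26,31] z:[36,39] -> miss, prune
    N15 x:[35,37] y:[34,36] z:[69/2,71/2] -> hit [35,71/2] leaf, test {P5@t=35}
  N5 x:[25,34] y:[1,11] z:[43/2,65/2] -> miss, prune
  N12 x:[79/2,45] y:[8,15] z:[39/2,28] -> miss, prune

8 AABB tests over nodes [0, 1, 2, 3, 11, 15, 5, 12]; 1 leaf entered; closest P5.

== RESULT ==
[0, 1, 2, 3, 11, 15, 5, 12]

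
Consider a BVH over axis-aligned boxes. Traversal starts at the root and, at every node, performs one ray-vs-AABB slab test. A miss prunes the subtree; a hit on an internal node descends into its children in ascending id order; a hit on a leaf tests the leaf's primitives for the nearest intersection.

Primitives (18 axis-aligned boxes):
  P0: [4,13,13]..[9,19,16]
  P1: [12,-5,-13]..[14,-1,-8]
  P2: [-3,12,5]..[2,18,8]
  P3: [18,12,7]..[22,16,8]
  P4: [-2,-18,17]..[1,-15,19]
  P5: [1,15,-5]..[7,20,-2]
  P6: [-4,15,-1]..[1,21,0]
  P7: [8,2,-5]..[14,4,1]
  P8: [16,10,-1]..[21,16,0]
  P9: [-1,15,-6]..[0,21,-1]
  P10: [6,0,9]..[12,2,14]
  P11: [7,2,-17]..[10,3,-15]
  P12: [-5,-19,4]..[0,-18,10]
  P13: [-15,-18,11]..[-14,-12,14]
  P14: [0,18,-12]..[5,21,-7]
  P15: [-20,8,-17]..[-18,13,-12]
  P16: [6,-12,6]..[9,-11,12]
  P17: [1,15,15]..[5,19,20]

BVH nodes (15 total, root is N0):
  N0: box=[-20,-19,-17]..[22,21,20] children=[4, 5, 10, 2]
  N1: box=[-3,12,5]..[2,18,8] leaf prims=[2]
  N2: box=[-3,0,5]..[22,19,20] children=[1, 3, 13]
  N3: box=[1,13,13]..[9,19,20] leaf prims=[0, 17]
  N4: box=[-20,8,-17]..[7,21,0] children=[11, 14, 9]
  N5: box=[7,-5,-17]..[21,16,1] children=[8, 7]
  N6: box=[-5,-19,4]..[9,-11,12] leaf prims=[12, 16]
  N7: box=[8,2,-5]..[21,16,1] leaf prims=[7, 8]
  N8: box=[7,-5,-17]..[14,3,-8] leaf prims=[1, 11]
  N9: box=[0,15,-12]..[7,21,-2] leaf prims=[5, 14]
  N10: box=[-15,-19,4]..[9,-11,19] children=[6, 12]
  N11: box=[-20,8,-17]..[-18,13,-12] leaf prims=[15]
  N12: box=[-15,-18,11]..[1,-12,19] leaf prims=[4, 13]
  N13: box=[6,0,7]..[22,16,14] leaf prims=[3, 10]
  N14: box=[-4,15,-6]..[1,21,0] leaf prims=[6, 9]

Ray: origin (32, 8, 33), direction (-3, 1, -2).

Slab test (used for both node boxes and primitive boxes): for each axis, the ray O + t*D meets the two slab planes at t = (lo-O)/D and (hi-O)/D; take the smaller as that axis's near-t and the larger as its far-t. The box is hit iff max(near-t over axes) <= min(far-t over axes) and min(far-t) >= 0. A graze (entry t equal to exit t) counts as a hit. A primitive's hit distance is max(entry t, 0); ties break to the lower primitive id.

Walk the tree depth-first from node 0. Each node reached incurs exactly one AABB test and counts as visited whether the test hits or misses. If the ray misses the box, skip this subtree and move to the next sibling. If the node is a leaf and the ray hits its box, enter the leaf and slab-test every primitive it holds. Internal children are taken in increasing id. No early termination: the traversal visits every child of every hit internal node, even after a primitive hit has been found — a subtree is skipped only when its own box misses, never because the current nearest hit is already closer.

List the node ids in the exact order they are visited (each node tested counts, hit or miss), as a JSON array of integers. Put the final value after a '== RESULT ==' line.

Walk:
N0 x:[10/3,52/3] y:[-27,13] z:[13/2,25] -> hit [13/2,13], descend [2, 4, 5, 10]
  N2 x:[10/3,35/3] y:[-8,11] z:[13/2,14] -> hit [13/2,11], descend [1, 3, 13]
    N1 x:[10,35/3] y:[4,10] z:[25/2,14] -> miss, prune
    N3 x:[23/3,31/3] y:[5,11] z:[13/2,10] -> hit [23/3,10] leaf, test {P0@t=17/2, P17@t=9}
    N13 x:[10/3,26/3] y:[-8,8] z:[19/2,13] -> miss, prune
  N4 x:[25/3,52/3] y:[0,13] z:[33/2,25] -> miss, prune
  N5 x:[11/3,25/3] y:[-13,8] z:[16,25] -> miss, prune
  N10 x:[23/3,47/3] y:[-27,-19] z:[7,29/2] -> miss, prune

Visited [0, 2, 1, 3, 13, 4, 5, 10]. Tests: 8 box, 1 leaf. Nearest: P0.

== RESULT ==
[0, 2, 1, 3, 13, 4, 5, 10]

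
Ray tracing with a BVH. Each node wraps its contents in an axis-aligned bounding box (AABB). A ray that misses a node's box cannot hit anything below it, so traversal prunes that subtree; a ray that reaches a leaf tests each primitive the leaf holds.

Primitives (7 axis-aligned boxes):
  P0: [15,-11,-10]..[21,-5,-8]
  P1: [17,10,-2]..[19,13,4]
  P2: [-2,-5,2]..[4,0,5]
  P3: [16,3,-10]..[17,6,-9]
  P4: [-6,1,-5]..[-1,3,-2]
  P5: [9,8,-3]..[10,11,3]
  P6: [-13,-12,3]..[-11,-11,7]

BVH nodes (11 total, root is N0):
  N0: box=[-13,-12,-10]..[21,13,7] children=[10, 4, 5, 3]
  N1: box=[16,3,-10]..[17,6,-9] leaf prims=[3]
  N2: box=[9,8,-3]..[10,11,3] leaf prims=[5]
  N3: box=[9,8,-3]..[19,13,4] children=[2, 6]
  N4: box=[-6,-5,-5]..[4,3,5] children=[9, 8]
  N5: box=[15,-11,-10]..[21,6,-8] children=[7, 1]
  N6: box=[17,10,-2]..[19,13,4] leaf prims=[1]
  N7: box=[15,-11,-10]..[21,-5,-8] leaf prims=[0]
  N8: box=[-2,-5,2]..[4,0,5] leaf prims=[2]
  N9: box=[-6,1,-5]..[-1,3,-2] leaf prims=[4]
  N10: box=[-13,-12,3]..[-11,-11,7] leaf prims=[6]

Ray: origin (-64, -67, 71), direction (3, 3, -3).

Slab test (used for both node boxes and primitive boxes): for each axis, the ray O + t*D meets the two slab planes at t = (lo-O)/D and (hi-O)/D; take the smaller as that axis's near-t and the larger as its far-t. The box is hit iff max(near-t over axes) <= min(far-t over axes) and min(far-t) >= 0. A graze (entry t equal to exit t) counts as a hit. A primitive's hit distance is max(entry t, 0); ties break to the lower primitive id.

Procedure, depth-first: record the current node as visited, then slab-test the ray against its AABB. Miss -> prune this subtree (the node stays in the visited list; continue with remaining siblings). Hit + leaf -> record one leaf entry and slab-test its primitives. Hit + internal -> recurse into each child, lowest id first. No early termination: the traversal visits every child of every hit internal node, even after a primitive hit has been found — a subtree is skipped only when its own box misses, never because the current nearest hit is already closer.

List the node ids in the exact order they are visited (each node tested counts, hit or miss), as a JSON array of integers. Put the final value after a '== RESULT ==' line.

Walk:
N0 x:[17,85/3] y:[55/3,80/3] z:[64/3,27] -> hit [64/3,80/3], descend [3, 4, 5, 10]
  N3 x:[73/3,83/3] y:[25,80/3] z:[67/3,74/3] -> miss, prune
  N4 x:[58/3,68/3] y:[62/3,70/3] z:[22,76/3] -> hit [22,68/3], descend [8, 9]
    N8 x:[62/3,68/3] y:[62/3,67/3] z:[22,23] -> hit [22,67/3] leaf, test {P2@t=22}
    N9 x:[58/3,21] y:[68/3,70/3] z:[73/3,76/3] -> miss, prune
  N5 x:[79/3,85/3] y:[56/3,73/3] z:[79/3,27] -> miss, prune
  N10 x:[17,53/3] y:[55/3,56/3] z:[64/3,68/3] -> miss, prune

order=[0, 3, 4, 8, 9, 5, 10]  |boxes|=7  |leaves|=1  hit=P2

== RESULT ==
[0, 3, 4, 8, 9, 5, 10]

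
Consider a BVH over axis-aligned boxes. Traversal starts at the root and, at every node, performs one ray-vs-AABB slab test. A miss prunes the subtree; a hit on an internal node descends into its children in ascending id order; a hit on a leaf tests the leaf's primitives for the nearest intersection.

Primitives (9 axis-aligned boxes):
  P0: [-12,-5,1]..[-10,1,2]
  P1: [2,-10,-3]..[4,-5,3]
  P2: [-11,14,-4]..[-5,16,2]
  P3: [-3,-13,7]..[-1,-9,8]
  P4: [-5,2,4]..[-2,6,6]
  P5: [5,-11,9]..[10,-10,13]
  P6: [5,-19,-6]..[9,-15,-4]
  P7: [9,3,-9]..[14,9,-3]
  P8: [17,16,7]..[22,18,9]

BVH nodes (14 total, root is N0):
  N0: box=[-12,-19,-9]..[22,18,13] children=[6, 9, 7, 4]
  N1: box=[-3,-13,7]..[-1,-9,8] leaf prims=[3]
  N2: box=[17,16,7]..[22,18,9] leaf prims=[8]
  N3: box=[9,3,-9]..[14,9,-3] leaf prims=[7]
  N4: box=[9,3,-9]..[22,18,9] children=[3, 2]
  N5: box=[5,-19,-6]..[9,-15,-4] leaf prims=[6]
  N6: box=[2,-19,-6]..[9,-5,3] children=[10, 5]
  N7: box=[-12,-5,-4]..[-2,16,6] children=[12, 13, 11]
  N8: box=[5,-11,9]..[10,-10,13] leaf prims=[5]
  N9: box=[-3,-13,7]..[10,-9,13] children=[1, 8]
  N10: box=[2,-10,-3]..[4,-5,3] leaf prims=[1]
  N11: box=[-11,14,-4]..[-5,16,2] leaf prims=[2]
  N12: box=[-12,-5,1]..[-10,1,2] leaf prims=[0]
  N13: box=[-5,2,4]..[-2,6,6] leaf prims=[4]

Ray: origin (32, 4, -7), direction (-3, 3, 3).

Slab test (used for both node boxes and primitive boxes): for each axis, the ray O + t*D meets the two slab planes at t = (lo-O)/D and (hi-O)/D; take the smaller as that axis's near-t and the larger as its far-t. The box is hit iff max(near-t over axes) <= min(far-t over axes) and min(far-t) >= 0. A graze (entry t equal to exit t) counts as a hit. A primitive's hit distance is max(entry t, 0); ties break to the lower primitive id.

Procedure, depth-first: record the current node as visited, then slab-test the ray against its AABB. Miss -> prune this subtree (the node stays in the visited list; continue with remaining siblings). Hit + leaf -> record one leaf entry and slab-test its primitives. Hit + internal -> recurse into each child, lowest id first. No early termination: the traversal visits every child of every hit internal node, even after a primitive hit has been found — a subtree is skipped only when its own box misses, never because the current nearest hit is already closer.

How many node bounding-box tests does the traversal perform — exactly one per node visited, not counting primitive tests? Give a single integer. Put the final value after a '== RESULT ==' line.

Trace the traversal:
N0 x:[10/3,44/3] y:[-23/3,14/3] z:[-2/3,20/3] -> hit [10/3,14/3], descend [4, 6, 7, 9]
  N4 x:[10/3,23/3] y:[-1/3,14/3] z:[-2/3,16/3] -> hit [10/3,14/3], descend [2, 3]
    N2 x:[10/3,5] y:[4,14/3] z:[14/3,16/3] -> hit [14/3,14/3] leaf, test {P8@t=14/3}
    N3 x:[6,23/3] y:[-1/3,5/3] z:[-2/3,4/3] -> miss, prune
  N6 x:[23/3,10] y:[-23/3,-3] z:[1/3,10/3] -> miss, prune
  N7 x:[34/3,44/3] y:[-3,4] z:[1,13/3] -> miss, prune
  N9 x:[22/3,35/3] y:[-17/3,-13/3] z:[14/3,20/3] -> miss, prune

Summary -> nodes [0, 4, 2, 3, 6, 7, 9]; box-tests=7; leaf-entries=1; first=P8

== RESULT ==
7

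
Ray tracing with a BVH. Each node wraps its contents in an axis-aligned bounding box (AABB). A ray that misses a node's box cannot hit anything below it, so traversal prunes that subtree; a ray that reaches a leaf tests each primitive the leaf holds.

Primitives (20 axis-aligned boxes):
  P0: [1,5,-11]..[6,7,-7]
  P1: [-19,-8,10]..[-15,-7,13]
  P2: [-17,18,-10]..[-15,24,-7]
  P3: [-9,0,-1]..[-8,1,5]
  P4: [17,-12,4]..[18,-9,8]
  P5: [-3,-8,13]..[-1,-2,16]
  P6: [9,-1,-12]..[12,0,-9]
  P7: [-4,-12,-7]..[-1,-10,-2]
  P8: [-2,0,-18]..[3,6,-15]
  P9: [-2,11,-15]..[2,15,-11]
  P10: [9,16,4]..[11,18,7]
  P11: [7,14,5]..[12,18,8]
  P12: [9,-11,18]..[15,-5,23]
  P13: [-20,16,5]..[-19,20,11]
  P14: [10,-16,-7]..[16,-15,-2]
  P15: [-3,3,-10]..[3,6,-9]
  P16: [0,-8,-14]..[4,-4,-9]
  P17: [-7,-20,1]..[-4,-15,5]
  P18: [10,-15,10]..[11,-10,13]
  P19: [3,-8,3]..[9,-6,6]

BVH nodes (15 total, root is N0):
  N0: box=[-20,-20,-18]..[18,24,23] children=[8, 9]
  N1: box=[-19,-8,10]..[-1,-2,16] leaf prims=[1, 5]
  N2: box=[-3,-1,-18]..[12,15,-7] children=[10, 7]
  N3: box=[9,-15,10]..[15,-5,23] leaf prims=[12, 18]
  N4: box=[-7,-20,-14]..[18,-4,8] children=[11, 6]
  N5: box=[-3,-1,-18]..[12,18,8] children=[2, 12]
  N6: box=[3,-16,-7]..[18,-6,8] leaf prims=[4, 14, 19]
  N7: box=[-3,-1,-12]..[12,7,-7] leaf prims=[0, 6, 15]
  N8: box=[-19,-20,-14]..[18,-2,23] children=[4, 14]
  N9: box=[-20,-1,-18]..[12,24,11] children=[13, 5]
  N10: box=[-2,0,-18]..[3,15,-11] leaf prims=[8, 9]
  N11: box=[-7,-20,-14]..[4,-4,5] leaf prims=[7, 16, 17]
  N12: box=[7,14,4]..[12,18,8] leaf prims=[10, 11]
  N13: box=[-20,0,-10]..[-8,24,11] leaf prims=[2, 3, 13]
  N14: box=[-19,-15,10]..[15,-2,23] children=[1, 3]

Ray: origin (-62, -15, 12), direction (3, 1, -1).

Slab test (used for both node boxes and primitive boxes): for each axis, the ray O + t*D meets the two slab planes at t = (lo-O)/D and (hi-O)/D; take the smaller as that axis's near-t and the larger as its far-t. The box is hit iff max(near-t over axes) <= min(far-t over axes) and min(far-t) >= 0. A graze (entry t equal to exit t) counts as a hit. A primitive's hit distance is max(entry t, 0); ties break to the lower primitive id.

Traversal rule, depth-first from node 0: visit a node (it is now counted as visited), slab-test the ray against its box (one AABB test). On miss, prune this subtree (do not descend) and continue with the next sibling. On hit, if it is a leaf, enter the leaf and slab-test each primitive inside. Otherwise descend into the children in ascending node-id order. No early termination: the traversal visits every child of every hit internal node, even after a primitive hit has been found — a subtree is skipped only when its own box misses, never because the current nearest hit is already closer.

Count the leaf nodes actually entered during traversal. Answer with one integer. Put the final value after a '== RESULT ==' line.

Trace the traversal:
N0 x:[14,80/3] y:[-5,39] z:[-11,30] -> hit [14,80/3], descend [8, 9]
  N8 x:[43/3,80/3] y:[-5,13] z:[-11,26] -> miss, prune
  N9 x:[14,74/3] y:[14,39] z:[1,30] -> hit [14,74/3], descend [5, 13]
    N5 x:[59/3,74/3] y:[14,33] z:[4,30] -> hit [59/3,74/3], descend [2, 12]
      N2 x:[59/3,74/3] y:[14,30] z:[19,30] -> hit [59/3,74/3], descend [7, 10]
        N7 x:[59/3,74/3] y:[14,22] z:[19,24] -> hit [59/3,22] leaf, test {P0@t=21, P6(miss), P15@t=21}
        N10 x:[20,65/3] y:[15,30] z:[23,30] -> miss, prune
      N12 x:[23,74/3] y:[29,33] z:[4,8] -> miss, prune
    N13 x:[14,18] y:[15,39] z:[1,22] -> hit [15,18] leaf, test {P2(miss), P3(miss), P13(miss)}

Summary -> nodes [0, 8, 9, 5, 2, 7, 10, 12, 13]; box-tests=9; leaf-entries=2; first=P0

== RESULT ==
2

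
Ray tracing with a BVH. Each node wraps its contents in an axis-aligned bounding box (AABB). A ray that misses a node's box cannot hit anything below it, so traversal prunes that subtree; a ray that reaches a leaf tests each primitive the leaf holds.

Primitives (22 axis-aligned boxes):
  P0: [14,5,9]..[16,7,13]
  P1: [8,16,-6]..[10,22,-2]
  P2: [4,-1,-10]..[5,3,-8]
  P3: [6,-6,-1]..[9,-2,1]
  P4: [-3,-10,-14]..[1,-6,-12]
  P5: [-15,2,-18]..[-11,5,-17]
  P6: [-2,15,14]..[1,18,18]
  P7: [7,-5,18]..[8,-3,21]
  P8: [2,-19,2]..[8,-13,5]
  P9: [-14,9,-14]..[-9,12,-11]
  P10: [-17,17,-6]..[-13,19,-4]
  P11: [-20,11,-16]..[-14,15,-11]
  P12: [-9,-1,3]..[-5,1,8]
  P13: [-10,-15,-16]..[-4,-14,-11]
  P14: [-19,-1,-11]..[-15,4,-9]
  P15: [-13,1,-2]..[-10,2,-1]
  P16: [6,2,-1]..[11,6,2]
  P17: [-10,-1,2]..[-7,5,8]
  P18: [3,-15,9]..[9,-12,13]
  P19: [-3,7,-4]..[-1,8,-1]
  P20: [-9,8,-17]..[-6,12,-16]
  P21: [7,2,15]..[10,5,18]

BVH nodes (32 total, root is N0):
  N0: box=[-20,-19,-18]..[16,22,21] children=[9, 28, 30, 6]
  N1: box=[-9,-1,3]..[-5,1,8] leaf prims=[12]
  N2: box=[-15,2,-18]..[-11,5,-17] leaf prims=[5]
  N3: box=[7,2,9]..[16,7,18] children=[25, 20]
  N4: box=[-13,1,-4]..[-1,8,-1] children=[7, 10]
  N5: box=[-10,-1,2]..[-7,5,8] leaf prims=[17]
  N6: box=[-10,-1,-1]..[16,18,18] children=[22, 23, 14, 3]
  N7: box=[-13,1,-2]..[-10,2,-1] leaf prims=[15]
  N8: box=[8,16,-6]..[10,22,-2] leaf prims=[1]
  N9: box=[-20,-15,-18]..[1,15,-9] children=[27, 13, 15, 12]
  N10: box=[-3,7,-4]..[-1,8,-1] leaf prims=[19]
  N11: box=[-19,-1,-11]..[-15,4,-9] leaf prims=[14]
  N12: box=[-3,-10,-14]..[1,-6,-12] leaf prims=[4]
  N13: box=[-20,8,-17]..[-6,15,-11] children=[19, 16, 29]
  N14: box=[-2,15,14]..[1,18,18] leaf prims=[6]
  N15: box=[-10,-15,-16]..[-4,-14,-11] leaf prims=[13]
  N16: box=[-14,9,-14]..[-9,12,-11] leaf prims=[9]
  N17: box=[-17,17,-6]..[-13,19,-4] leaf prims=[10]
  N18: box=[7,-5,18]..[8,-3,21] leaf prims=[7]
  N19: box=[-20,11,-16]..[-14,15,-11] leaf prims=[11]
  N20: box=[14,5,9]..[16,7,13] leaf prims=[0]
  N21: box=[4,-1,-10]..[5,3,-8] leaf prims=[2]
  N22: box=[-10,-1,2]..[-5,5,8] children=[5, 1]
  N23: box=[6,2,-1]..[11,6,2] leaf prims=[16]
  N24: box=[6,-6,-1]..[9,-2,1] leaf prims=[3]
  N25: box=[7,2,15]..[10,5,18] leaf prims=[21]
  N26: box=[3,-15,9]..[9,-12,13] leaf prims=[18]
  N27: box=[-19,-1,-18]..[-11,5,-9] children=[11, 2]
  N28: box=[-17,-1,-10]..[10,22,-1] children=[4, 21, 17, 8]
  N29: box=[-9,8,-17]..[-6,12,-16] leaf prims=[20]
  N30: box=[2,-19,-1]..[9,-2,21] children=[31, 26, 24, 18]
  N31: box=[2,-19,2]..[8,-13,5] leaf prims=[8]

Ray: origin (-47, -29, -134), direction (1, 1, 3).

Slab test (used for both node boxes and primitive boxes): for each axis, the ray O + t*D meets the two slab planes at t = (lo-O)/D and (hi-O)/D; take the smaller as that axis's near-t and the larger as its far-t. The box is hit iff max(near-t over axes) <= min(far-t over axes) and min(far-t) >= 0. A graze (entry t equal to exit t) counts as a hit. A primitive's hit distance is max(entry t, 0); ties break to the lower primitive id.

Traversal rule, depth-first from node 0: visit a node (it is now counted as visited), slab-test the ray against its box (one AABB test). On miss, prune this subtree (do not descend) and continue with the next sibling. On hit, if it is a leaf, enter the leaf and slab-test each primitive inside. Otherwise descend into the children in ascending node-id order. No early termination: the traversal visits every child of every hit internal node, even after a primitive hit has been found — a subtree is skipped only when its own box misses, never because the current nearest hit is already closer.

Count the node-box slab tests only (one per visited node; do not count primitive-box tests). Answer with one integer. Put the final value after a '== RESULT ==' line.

Trace the traversal:
N0 x:[27,63] y:[10,51] z:[116/3,155/3] -> hit [116/3,51], descend [6, 9, 28, 30]
  N6 x:[37,63] y:[28,47] z:[133/3,152/3] -> hit [133/3,47], descend [3, 14, 22, 23]
    N3 x:[54,63] y:[31,36] z:[143/3,152/3] -> miss, prune
    N14 x:[45,48] y:[44,47] z:[148/3,152/3] -> miss, prune
    N22 x:[37,42] y:[28,34] z:[136/3,142/3] -> miss, prune
    N23 x:[53,58] y:[31,35] z:[133/3,136/3] -> miss, prune
  N9 x:[27,48] y:[14,44] z:[116/3,125/3] -> hit [116/3,125/3], descend [12, 13, 15, 27]
    N12 x:[44,48] y:[19,23] z:[40,122/3] -> miss, prune
    N13 x:[27,41] y:[37,44] z:[39,41] -> hit [39,41], descend [16, 19, 29]
      N16 x:[33,38] y:[38,41] z:[40,41] -> miss, prune
      N19 x:[27,33] y:[40,44] z:[118/3,41] -> miss, prune
      N29 x:[38,41] y:[37,41] z:[39,118/3] -> hit [39,118/3] leaf, test {P20@t=39}
    N15 x:[37,43] y:[14,15] z:[118/3,41] -> miss, prune
    N27 x:[28,36] y:[28,34] z:[116/3,125/3] -> miss, prune
  N28 x:[30,57] y:[28,51] z:[124/3,133/3] -> hit [124/3,133/3], descend [4, 8, 17, 21]
    N4 x:[34,46] y:[30,37] z:[130/3,133/3] -> miss, prune
    N8 x:[55,57] y:[45,51] z:[128/3,44] -> miss, prune
    N17 x:[30,34] y:[46,48] z:[128/3,130/3] -> miss, prune
    N21 x:[51,52] y:[28,32] z:[124/3,42] -> miss, prune
  N30 x:[49,56] y:[10,27] z:[133/3,155/3] -> miss, prune

20 AABB tests over nodes [0, 6, 3, 14, 22, 23, 9, 12, 13, 16, 19, 29, 15, 27, 28, 4, 8, 17, 21, 30]; 1 leaf entered; closest P20.

== RESULT ==
20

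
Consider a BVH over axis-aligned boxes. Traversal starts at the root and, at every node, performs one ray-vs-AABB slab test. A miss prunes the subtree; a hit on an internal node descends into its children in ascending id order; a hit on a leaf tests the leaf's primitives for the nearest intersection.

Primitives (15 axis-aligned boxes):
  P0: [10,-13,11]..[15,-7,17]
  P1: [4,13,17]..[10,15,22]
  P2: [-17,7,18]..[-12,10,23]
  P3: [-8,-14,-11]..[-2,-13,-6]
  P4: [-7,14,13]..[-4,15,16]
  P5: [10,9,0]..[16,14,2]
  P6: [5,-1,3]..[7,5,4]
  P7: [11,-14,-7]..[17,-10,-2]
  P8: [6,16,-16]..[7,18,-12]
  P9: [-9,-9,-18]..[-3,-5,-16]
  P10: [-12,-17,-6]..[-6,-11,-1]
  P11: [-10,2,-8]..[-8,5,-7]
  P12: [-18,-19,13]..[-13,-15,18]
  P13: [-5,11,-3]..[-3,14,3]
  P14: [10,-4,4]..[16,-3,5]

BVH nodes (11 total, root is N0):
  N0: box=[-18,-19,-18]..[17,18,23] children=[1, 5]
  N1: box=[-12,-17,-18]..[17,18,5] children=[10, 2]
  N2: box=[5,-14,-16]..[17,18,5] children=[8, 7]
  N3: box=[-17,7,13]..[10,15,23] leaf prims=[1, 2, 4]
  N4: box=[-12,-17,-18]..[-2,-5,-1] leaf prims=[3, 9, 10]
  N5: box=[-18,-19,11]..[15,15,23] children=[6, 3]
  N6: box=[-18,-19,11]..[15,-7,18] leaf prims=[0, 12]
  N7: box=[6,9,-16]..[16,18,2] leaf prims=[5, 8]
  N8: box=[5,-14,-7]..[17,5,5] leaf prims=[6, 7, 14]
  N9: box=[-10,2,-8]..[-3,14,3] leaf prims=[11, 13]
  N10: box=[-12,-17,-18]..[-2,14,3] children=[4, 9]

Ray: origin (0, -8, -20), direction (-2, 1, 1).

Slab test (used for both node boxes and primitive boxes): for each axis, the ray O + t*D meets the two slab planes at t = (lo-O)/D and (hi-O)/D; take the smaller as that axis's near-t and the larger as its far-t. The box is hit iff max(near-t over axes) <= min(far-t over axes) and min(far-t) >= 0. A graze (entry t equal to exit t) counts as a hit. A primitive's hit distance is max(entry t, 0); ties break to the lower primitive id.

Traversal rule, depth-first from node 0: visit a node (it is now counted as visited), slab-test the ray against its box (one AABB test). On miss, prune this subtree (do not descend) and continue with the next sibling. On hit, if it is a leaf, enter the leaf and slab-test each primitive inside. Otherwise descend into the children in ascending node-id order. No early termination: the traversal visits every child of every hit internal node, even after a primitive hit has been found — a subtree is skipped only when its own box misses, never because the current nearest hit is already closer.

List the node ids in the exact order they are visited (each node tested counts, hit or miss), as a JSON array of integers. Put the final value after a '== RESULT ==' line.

Walk:
N0 x:[-17/2,9] y:[-11,26] z:[2,43] -> hit [2,9], descend [1, 5]
  N1 x:[-17/2,6] y:[-9,26] z:[2,25] -> hit [2,6], descend [2, 10]
    N2 x:[-17/2,-5/2] y:[-6,26] z:[4,25] -> miss, prune
    N10 x:[1,6] y:[-9,22] z:[2,23] -> hit [2,6], descend [4, 9]
      N4 x:[1,6] y:[-9,3] z:[2,19] -> hit [2,3] leaf, test {P3(miss), P9@t=2, P10(miss)}
      N9 x:[3/2,5] y:[10,22] z:[12,23] -> miss, prune
  N5 x:[-15/2,9] y:[-11,23] z:[31,43] -> miss, prune

Visited [0, 1, 2, 10, 4, 9, 5]. Tests: 7 box, 1 leaf. Nearest: P9.

== RESULT ==
[0, 1, 2, 10, 4, 9, 5]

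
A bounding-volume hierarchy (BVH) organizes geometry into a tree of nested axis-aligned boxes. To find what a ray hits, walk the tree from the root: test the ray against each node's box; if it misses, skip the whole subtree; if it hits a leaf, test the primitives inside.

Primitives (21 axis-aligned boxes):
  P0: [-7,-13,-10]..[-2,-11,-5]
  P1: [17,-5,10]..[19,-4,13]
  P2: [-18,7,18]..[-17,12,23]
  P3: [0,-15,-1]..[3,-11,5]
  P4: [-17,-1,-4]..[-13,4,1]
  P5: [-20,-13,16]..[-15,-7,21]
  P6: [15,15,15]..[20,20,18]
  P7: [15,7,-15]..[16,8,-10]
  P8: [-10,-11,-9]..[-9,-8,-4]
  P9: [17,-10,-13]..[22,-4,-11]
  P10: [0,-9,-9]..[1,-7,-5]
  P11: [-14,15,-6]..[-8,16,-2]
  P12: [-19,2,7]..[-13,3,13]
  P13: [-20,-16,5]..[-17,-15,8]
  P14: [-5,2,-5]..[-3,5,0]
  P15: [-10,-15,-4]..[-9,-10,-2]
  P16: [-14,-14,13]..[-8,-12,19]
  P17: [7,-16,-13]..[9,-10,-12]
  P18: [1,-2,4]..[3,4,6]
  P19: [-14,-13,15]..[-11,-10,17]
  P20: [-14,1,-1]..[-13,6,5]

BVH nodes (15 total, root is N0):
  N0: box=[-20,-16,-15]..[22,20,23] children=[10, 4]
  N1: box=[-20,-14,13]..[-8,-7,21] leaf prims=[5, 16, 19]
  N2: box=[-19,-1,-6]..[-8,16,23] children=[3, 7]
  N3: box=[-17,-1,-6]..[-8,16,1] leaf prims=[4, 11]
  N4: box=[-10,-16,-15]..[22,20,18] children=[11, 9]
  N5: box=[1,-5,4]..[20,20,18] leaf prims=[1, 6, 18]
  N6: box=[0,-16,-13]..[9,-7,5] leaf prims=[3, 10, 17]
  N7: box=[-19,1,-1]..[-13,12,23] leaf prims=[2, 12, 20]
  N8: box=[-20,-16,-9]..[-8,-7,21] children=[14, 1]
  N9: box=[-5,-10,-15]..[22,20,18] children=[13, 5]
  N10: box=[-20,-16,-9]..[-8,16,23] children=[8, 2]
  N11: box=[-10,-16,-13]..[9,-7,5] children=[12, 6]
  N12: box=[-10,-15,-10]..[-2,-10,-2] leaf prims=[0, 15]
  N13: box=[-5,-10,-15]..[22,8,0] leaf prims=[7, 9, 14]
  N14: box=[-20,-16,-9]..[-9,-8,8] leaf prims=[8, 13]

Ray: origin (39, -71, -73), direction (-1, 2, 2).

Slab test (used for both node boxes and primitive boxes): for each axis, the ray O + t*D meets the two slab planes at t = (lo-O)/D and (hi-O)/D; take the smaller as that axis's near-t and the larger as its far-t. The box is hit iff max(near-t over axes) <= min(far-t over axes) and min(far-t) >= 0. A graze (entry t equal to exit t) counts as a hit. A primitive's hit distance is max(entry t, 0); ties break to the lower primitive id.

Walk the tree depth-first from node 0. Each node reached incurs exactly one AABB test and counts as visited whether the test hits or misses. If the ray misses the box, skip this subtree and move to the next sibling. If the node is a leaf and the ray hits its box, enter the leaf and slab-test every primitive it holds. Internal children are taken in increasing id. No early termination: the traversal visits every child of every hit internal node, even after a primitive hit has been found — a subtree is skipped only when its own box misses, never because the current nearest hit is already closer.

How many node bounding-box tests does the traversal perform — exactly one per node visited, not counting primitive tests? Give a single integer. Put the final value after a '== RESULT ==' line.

Walk:
N0 x:[17,59] y:[55/2,91/2] z:[29,48] -> hit [29,91/2], descend [4, 10]
  N4 x:[17,49] y:[55/2,91/2] z:[29,91/2] -> hit [29,91/2], descend [9, 11]
    N9 x:[17,44] y:[61/2,91/2] z:[29,91/2] -> hit [61/2,44], descend [5, 13]
      N5 x:[19,38] y:[33,91/2] z:[77/2,91/2] -> miss, prune
      N13 x:[17,44] y:[61/2,79/2] z:[29,73/2] -> hit [61/2,73/2] leaf, test {P7(miss), P9(miss), P14(miss)}
    N11 x:[30,49] y:[55/2,32] z:[30,39] -> hit [30,32], descend [6, 12]
      N6 x:[30,39] y:[55/2,32] z:[30,39] -> hit [30,32] leaf, test {P3(miss), P10(miss), P17@t=30}
      N12 x:[41,49] y:[28,61/2] z:[63/2,71/2] -> miss, prune
  N10 x:[47,59] y:[55/2,87/2] z:[32,48] -> miss, prune

order=[0, 4, 9, 5, 13, 11, 6, 12, 10]  |boxes|=9  |leaves|=2  hit=P17

== RESULT ==
9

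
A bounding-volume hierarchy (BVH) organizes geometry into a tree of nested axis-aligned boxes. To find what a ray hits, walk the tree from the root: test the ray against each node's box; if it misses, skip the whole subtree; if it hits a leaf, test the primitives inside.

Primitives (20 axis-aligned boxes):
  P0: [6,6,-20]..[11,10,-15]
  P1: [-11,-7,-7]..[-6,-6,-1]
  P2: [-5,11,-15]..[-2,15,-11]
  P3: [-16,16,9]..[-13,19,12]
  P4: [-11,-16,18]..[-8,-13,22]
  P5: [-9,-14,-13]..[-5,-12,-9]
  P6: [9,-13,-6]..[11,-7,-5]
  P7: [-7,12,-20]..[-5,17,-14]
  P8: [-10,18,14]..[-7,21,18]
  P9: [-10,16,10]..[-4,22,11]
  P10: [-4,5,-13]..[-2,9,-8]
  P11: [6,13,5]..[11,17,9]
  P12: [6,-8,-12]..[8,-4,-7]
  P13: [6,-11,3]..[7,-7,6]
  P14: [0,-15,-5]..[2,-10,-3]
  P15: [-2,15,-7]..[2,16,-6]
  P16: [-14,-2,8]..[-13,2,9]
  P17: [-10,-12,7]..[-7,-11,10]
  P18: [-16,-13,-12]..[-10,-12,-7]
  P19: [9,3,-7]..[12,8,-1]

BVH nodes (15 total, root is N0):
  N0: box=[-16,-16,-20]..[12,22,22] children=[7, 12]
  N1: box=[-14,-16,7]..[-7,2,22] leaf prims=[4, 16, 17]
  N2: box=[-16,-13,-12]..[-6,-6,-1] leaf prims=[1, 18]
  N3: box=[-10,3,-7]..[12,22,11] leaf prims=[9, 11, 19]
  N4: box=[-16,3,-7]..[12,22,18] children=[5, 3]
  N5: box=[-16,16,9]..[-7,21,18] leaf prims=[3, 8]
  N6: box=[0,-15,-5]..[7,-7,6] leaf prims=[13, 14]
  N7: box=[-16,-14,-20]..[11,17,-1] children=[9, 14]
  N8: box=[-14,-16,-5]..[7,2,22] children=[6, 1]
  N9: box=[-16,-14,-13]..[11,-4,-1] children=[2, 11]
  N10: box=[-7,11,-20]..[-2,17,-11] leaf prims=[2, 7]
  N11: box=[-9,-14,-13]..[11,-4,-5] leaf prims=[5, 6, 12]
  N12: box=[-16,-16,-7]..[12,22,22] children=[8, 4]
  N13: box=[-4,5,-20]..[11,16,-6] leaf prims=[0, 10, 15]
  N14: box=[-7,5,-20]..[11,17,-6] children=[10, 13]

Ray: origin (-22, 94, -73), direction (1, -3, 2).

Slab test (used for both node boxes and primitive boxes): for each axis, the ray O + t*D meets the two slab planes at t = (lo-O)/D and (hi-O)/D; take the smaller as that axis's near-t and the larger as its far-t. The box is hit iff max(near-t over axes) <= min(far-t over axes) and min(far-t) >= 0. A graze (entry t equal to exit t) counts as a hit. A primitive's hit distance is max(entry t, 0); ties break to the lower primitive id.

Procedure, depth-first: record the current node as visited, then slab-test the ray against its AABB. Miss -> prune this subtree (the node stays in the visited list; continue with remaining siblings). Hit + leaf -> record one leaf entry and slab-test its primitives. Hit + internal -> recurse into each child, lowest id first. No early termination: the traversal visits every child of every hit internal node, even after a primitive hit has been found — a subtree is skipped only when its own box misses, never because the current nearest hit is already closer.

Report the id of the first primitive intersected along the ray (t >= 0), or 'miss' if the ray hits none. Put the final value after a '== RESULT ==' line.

Traverse from the root:
N0 x:[6,34] y:[24,110/3] z:[53/2,95/2] -> hit [53/2,34], descend [7, 12]
  N7 x:[6,33] y:[77/3,36] z:[53/2,36] -> hit [53/2,33], descend [9, 14]
    N9 x:[6,33] y:[98/3,36] z:[30,36] -> hit [98/3,33], descend [2, 11]
      N2 x:[6,16] y:[100/3,107/3] z:[61/2,36] -> miss, prune
      N11 x:[13,33] y:[98/3,36] z:[30,34] -> hit [98/3,33] leaf, test {P5(miss), P6(miss), P12(miss)}
    N14 x:[15,33] y:[77/3,89/3] z:[53/2,67/2] -> hit [53/2,89/3], descend [10, 13]
      N10 x:[15,20] y:[77/3,83/3] z:[53/2,31] -> miss, prune
      N13 x:[18,33] y:[26,89/3] z:[53/2,67/2] -> hit [53/2,89/3] leaf, test {P0@t=28, P10(miss), P15(miss)}
  N12 x:[6,34] y:[24,110/3] z:[33,95/2] -> hit [33,34], descend [4, 8]
    N4 x:[6,34] y:[24,91/3] z:[33,91/2] -> miss, prune
    N8 x:[8,29] y:[92/3,110/3] z:[34,95/2] -> miss, prune

order=[0, 7, 9, 2, 11, 14, 10, 13, 12, 4, 8]  |boxes|=11  |leaves|=2  hit=P0

== RESULT ==
0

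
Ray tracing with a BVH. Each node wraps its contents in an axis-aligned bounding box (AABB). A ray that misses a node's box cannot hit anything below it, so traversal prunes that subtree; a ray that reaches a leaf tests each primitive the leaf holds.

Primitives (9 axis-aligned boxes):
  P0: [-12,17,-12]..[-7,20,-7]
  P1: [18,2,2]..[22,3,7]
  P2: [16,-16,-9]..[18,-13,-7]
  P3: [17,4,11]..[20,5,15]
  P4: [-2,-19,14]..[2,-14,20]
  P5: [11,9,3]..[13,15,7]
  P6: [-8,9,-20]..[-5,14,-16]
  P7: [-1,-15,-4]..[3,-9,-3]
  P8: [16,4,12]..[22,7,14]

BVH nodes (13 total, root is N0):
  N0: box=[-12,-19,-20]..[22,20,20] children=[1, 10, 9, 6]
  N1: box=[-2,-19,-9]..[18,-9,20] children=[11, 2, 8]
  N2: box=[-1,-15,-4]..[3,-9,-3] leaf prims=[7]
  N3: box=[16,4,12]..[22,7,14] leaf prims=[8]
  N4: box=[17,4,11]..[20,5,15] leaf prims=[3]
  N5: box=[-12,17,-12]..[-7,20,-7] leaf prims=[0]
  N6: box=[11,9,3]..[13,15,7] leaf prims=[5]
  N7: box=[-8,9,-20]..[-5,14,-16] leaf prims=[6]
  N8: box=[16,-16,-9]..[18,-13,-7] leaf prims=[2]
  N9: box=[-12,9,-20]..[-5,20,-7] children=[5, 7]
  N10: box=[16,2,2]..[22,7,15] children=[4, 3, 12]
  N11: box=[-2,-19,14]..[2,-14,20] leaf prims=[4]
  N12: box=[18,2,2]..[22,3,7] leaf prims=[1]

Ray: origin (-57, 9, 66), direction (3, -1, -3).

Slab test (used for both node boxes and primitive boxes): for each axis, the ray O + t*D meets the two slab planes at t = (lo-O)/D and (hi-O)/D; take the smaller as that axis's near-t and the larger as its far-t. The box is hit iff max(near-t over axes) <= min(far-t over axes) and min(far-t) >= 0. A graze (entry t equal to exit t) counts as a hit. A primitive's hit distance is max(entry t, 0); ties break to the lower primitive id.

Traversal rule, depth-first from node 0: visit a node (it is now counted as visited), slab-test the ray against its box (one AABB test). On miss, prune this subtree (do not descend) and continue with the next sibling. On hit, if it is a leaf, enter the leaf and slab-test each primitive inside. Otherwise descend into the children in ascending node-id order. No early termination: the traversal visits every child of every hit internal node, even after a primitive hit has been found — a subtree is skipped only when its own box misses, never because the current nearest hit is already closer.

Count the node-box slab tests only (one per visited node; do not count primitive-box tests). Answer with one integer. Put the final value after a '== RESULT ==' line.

Trace the traversal:
N0 x:[15,79/3] y:[-11,28] z:[46/3,86/3] -> hit [46/3,79/3], descend [1, 6, 9, 10]
  N1 x:[55/3,25] y:[18,28] z:[46/3,25] -> hit [55/3,25], descend [2, 8, 11]
    N2 x:[56/3,20] y:[18,24] z:[23,70/3] -> miss, prune
    N8 x:[73/3,25] y:[22,25] z:[73/3,25] -> hit [73/3,25] leaf, test {P2@t=73/3}
    N11 x:[55/3,59/3] y:[23,28] z:[46/3,52/3] -> miss, prune
  N6 x:[68/3,70/3] y:[-6,0] z:[59/3,21] -> miss, prune
  N9 x:[15,52/3] y:[-11,0] z:[73/3,86/3] -> miss, prune
  N10 x:[73/3,79/3] y:[2,7] z:[17,64/3] -> miss, prune

8 AABB tests over nodes [0, 1, 2, 8, 11, 6, 9, 10]; 1 leaf entered; closest P2.

== RESULT ==
8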